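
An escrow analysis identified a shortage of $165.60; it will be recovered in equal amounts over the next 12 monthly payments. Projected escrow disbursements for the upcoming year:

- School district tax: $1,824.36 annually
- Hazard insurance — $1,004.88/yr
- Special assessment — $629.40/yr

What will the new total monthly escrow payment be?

$302.02

School district tax — $1,824.36 annually
Hazard insurance — $1,004.88 annually
Special assessment — $629.40 annually
Total annual escrow = $1,824.36 + $1,004.88 + $629.40 = $3,458.64
Per month = $3,458.64 / 12 = $288.22
Monthly shortage recovery: $165.60 ÷ 12 = $13.80
Adjusted monthly = $288.22 + $13.80 = $302.02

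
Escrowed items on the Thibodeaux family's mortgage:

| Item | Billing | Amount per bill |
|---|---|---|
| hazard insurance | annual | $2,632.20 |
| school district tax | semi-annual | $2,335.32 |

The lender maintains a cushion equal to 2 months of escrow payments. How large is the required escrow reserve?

Hazard insurance: $2,632.20
School district tax: $2,335.32 × 2 = $4,670.64
Combined annual = $7,302.84
Per month = $7,302.84 / 12 = $608.57
Required cushion = 2 × $608.57 = $1,217.14

$1,217.14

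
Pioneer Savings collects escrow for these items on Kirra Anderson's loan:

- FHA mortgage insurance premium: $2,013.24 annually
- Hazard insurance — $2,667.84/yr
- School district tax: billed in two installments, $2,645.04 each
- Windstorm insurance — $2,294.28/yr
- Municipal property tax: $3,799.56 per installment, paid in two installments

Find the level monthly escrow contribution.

$1,655.38

FHA mortgage insurance premium: $2,013.24
Hazard insurance: $2,667.84
School district tax: $2,645.04 × 2 = $5,290.08
Windstorm insurance: $2,294.28
Municipal property tax: $3,799.56 × 2 = $7,599.12
Combined annual = $19,864.56
Monthly escrow = $19,864.56 / 12 = $1,655.38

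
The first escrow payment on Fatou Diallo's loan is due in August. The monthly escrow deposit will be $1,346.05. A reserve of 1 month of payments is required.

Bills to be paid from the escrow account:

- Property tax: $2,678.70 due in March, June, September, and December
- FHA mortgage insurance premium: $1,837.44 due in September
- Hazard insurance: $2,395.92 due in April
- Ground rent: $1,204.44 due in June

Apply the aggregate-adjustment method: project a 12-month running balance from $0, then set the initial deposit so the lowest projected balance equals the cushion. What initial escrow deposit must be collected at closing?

$3,170.09

Cushion = 1 × $1,346.05 = $1,346.05
Trial balance (start $0, +$1,346.05 each month, − disbursements):
  Aug: +$1,346.05 → $1,346.05
  Sep: +$1,346.05 − $4,516.14 → -$1,824.04
  Oct: +$1,346.05 → -$477.99
  Nov: +$1,346.05 → $868.06
  Dec: +$1,346.05 − $2,678.70 → -$464.59
  Jan: +$1,346.05 → $881.46
  Feb: +$1,346.05 → $2,227.51
  Mar: +$1,346.05 − $2,678.70 → $894.86
  Apr: +$1,346.05 − $2,395.92 → -$155.01
  May: +$1,346.05 → $1,191.04
  Jun: +$1,346.05 − $3,883.14 → -$1,346.05
  Jul: +$1,346.05 → $0.00
Lowest trial balance = -$1,824.04 (Sep)
Initial deposit = cushion − low point = $1,346.05 − (-$1,824.04) = $3,170.09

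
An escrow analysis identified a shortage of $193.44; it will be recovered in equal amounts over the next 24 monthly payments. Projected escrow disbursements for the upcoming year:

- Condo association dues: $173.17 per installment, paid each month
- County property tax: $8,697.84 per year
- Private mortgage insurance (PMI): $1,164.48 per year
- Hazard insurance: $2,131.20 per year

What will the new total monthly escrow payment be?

$1,180.69

Condo association dues = $173.17 × 12 = $2,078.04
County property tax = $8,697.84
Private mortgage insurance (PMI) = $1,164.48
Hazard insurance = $2,131.20
Yearly total = $14,071.56
Monthly escrow = $14,071.56 ÷ 12 = $1,172.63
Shortage per month = $193.44 / 24 = $8.06
Adjusted monthly = $1,172.63 + $8.06 = $1,180.69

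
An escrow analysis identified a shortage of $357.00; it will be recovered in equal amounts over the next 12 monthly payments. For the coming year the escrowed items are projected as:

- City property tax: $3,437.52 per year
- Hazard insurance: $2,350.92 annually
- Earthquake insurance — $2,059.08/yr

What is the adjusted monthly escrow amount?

$683.71

City property tax: $3,437.52 annually
Hazard insurance: $2,350.92 annually
Earthquake insurance: $2,059.08 annually
Annual escrow total = $3,437.52 + $2,350.92 + $2,059.08 = $7,847.52
Per month = $7,847.52 / 12 = $653.96
Monthly shortage recovery: $357.00 / 12 = $29.75
Adjusted monthly = $653.96 + $29.75 = $683.71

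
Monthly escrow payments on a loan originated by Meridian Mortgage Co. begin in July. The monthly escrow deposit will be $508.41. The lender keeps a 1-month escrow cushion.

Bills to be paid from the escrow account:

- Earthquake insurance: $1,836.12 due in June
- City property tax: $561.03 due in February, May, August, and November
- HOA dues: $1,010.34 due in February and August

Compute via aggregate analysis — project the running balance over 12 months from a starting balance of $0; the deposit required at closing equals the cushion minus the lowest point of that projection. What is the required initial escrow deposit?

Cushion = 1 × $508.41 = $508.41
Trial balance (start $0, +$508.41 each month, − disbursements):
  Jul: +$508.41 → $508.41
  Aug: +$508.41 − $1,571.37 → -$554.55
  Sep: +$508.41 → -$46.14
  Oct: +$508.41 → $462.27
  Nov: +$508.41 − $561.03 → $409.65
  Dec: +$508.41 → $918.06
  Jan: +$508.41 → $1,426.47
  Feb: +$508.41 − $1,571.37 → $363.51
  Mar: +$508.41 → $871.92
  Apr: +$508.41 → $1,380.33
  May: +$508.41 − $561.03 → $1,327.71
  Jun: +$508.41 − $1,836.12 → $0.00
Lowest trial balance = -$554.55 (Aug)
Initial deposit = cushion − low point = $508.41 − (-$554.55) = $1,062.96

$1,062.96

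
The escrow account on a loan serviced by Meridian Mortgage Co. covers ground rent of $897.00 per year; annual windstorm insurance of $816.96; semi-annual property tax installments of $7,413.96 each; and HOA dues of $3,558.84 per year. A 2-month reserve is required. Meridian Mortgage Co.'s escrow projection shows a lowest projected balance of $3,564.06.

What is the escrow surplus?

Ground rent — $897.00 annually
Windstorm insurance — $816.96 annually
Property tax — $7,413.96 × 2 = $14,827.92 annually
HOA dues — $3,558.84 annually
Annual escrow total = $897.00 + $816.96 + $14,827.92 + $3,558.84 = $20,100.72
Monthly escrow = $20,100.72 ÷ 12 = $1,675.06
Required cushion = 2 × $1,675.06 = $3,350.12
Excess over cushion: $3,564.06 − $3,350.12 = $213.94

$213.94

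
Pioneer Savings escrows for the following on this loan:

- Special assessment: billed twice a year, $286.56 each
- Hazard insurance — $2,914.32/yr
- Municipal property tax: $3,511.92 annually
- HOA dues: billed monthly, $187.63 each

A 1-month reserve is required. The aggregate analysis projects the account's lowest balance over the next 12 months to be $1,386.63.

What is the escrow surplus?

Special assessment: $286.56 × 2 = $573.12 annually
Hazard insurance: $2,914.32 annually
Municipal property tax: $3,511.92 annually
HOA dues: $187.63 × 12 = $2,251.56 annually
Total annual escrow = $9,250.92
Monthly escrow = $9,250.92 ÷ 12 = $770.91
Required cushion = 1 × $770.91 = $770.91
Excess over cushion: $1,386.63 − $770.91 = $615.72

$615.72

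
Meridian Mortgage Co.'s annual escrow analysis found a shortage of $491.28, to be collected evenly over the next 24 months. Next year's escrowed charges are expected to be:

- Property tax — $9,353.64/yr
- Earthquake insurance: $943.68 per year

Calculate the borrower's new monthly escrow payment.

Property tax = $9,353.64
Earthquake insurance = $943.68
Yearly total = $9,353.64 + $943.68 = $10,297.32
Base monthly escrow = $10,297.32 / 12 = $858.11
Shortage per month = $491.28 ÷ 24 = $20.47
Adjusted monthly = $858.11 + $20.47 = $878.58

$878.58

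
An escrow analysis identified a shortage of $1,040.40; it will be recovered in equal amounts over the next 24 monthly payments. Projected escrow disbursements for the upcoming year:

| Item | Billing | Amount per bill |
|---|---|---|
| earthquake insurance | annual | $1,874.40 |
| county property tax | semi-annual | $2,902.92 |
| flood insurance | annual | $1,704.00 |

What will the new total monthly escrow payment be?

Earthquake insurance — $1,874.40 annually
County property tax — $2,902.92 × 2 = $5,805.84 annually
Flood insurance — $1,704.00 annually
Total per year = $9,384.24
Base monthly escrow = $9,384.24 ÷ 12 = $782.02
Monthly shortage recovery: $1,040.40 / 24 = $43.35
New monthly escrow = $782.02 + $43.35 = $825.37

$825.37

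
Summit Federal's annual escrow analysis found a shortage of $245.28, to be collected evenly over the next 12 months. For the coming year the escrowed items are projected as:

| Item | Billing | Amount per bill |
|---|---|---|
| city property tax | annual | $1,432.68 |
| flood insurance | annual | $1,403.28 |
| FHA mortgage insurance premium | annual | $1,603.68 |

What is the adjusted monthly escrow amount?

$390.41

City property tax: $1,432.68/yr
Flood insurance: $1,403.28/yr
FHA mortgage insurance premium: $1,603.68/yr
Total annual escrow = $1,432.68 + $1,403.28 + $1,603.68 = $4,439.64
Per month = $4,439.64 / 12 = $369.97
Shortage per month = $245.28 ÷ 12 = $20.44
Adjusted monthly = $369.97 + $20.44 = $390.41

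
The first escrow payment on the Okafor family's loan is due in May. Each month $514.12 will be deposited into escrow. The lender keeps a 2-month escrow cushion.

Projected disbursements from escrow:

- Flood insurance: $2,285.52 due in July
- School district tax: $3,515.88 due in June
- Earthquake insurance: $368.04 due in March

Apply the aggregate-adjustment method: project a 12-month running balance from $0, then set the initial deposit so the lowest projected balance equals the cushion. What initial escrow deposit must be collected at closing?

Cushion = 2 × $514.12 = $1,028.24
Trial balance (start $0, +$514.12 each month, − disbursements):
  May: +$514.12 → $514.12
  Jun: +$514.12 − $3,515.88 → -$2,487.64
  Jul: +$514.12 − $2,285.52 → -$4,259.04
  Aug: +$514.12 → -$3,744.92
  Sep: +$514.12 → -$3,230.80
  Oct: +$514.12 → -$2,716.68
  Nov: +$514.12 → -$2,202.56
  Dec: +$514.12 → -$1,688.44
  Jan: +$514.12 → -$1,174.32
  Feb: +$514.12 → -$660.20
  Mar: +$514.12 − $368.04 → -$514.12
  Apr: +$514.12 → $0.00
Lowest trial balance = -$4,259.04 (Jul)
Initial deposit = cushion − low point = $1,028.24 − (-$4,259.04) = $5,287.28

$5,287.28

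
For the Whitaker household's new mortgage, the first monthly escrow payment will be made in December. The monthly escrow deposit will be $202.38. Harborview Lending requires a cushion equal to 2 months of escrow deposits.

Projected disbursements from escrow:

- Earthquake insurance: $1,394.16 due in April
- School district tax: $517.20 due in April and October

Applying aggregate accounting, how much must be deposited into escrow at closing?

Cushion = 2 × $202.38 = $404.76
Trial balance (start $0, +$202.38 each month, − disbursements):
  Dec: +$202.38 → $202.38
  Jan: +$202.38 → $404.76
  Feb: +$202.38 → $607.14
  Mar: +$202.38 → $809.52
  Apr: +$202.38 − $1,911.36 → -$899.46
  May: +$202.38 → -$697.08
  Jun: +$202.38 → -$494.70
  Jul: +$202.38 → -$292.32
  Aug: +$202.38 → -$89.94
  Sep: +$202.38 → $112.44
  Oct: +$202.38 − $517.20 → -$202.38
  Nov: +$202.38 → $0.00
Lowest trial balance = -$899.46 (Apr)
Initial deposit = cushion − low point = $404.76 − (-$899.46) = $1,304.22

$1,304.22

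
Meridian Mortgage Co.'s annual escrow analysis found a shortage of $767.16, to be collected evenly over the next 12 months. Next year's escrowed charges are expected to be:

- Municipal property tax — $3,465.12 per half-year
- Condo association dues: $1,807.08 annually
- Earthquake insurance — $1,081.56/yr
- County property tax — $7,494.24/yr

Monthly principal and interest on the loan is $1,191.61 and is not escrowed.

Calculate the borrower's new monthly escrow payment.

Municipal property tax — $3,465.12 × 2 = $6,930.24 annually
Condo association dues — $1,807.08 annually
Earthquake insurance — $1,081.56 annually
County property tax — $7,494.24 annually
Total per year = $6,930.24 + $1,807.08 + $1,081.56 + $7,494.24 = $17,313.12
Per month = $17,313.12 / 12 = $1,442.76
Monthly shortage recovery: $767.16 ÷ 12 = $63.93
New monthly escrow = $1,442.76 + $63.93 = $1,506.69

$1,506.69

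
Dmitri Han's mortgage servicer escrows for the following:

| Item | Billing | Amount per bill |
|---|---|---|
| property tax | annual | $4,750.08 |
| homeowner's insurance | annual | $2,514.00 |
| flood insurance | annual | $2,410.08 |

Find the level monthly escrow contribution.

$806.18

Property tax: $4,750.08 annually
Homeowner's insurance: $2,514.00 annually
Flood insurance: $2,410.08 annually
Yearly total = $4,750.08 + $2,514.00 + $2,410.08 = $9,674.16
Monthly = $9,674.16 / 12 = $806.18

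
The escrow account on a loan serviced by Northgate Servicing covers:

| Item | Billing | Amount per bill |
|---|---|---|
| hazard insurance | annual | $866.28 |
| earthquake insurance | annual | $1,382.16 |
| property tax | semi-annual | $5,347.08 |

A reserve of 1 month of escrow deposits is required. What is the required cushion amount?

$1,078.55

Hazard insurance = $866.28/yr
Earthquake insurance = $1,382.16/yr
Property tax = $5,347.08 × 2 = $10,694.16/yr
Total annual escrow = $866.28 + $1,382.16 + $10,694.16 = $12,942.60
Per month = $12,942.60 ÷ 12 = $1,078.55
Required cushion = 1 × $1,078.55 = $1,078.55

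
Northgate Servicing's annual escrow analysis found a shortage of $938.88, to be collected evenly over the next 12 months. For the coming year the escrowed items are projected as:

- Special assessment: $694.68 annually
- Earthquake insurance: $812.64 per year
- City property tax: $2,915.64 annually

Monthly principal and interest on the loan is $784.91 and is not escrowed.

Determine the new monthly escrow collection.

Special assessment = $694.68 per year
Earthquake insurance = $812.64 per year
City property tax = $2,915.64 per year
Combined annual = $694.68 + $812.64 + $2,915.64 = $4,422.96
Monthly = $4,422.96 / 12 = $368.58
Monthly shortage recovery: $938.88 / 12 = $78.24
New monthly escrow = $368.58 + $78.24 = $446.82

$446.82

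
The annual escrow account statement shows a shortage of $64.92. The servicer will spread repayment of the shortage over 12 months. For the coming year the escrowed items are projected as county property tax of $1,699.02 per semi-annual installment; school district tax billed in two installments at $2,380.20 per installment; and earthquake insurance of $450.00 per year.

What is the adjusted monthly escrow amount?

$722.78

County property tax: $1,699.02 × 2 = $3,398.04
School district tax: $2,380.20 × 2 = $4,760.40
Earthquake insurance: $450.00
Total per year = $3,398.04 + $4,760.40 + $450.00 = $8,608.44
Monthly escrow = $8,608.44 / 12 = $717.37
Shortage spread = $64.92 ÷ 12 = $5.41/mo
New monthly escrow = $717.37 + $5.41 = $722.78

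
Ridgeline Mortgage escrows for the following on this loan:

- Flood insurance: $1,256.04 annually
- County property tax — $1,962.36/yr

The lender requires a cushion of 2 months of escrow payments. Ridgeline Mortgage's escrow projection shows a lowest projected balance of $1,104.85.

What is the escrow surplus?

$568.45

Flood insurance — $1,256.04 annually
County property tax — $1,962.36 annually
Yearly total = $1,256.04 + $1,962.36 = $3,218.40
Monthly = $3,218.40 / 12 = $268.20
Required reserve = 2 × $268.20 = $536.40
Excess over cushion: $1,104.85 − $536.40 = $568.45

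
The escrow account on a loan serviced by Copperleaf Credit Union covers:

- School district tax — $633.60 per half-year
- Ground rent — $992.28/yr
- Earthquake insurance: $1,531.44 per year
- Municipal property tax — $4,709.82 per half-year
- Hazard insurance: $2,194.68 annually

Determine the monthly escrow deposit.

$1,283.77

School district tax = $633.60 × 2 = $1,267.20 per year
Ground rent = $992.28 per year
Earthquake insurance = $1,531.44 per year
Municipal property tax = $4,709.82 × 2 = $9,419.64 per year
Hazard insurance = $2,194.68 per year
Annual escrow total = $1,267.20 + $992.28 + $1,531.44 + $9,419.64 + $2,194.68 = $15,405.24
Per month = $15,405.24 / 12 = $1,283.77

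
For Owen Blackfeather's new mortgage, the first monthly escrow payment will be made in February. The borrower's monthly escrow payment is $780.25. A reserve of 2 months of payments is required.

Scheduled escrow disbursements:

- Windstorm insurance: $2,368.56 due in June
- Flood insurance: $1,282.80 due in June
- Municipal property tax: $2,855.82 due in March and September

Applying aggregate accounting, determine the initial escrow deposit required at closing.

Cushion = 2 × $780.25 = $1,560.50
Trial balance (start $0, +$780.25 each month, − disbursements):
  Feb: +$780.25 → $780.25
  Mar: +$780.25 − $2,855.82 → -$1,295.32
  Apr: +$780.25 → -$515.07
  May: +$780.25 → $265.18
  Jun: +$780.25 − $3,651.36 → -$2,605.93
  Jul: +$780.25 → -$1,825.68
  Aug: +$780.25 → -$1,045.43
  Sep: +$780.25 − $2,855.82 → -$3,121.00
  Oct: +$780.25 → -$2,340.75
  Nov: +$780.25 → -$1,560.50
  Dec: +$780.25 → -$780.25
  Jan: +$780.25 → $0.00
Lowest trial balance = -$3,121.00 (Sep)
Initial deposit = cushion − low point = $1,560.50 − (-$3,121.00) = $4,681.50

$4,681.50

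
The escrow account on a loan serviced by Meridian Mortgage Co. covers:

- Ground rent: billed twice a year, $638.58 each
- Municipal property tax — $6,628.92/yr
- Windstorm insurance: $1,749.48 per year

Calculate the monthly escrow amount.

$804.63

Ground rent: $638.58 × 2 = $1,277.16
Municipal property tax: $6,628.92
Windstorm insurance: $1,749.48
Annual escrow total = $9,655.56
Monthly escrow = $9,655.56 ÷ 12 = $804.63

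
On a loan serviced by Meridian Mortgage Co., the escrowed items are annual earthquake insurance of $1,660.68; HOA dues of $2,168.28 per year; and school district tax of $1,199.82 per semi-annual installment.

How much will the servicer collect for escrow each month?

Earthquake insurance = $1,660.68 per year
HOA dues = $2,168.28 per year
School district tax = $1,199.82 × 2 = $2,399.64 per year
Total per year = $1,660.68 + $2,168.28 + $2,399.64 = $6,228.60
Monthly escrow = $6,228.60 / 12 = $519.05

$519.05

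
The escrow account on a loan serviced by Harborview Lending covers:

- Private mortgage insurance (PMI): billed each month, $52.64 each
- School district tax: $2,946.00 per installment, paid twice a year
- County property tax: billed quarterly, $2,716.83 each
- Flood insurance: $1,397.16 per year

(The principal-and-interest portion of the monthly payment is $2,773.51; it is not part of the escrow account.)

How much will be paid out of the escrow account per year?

$18,788.16

Private mortgage insurance (PMI) = $52.64 × 12 = $631.68
School district tax = $2,946.00 × 2 = $5,892.00
County property tax = $2,716.83 × 4 = $10,867.32
Flood insurance = $1,397.16
Total annual escrow = $18,788.16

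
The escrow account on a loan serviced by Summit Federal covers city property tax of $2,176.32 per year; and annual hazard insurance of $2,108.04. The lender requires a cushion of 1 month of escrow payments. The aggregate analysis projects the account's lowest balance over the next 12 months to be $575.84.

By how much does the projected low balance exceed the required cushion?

City property tax: $2,176.32 annually
Hazard insurance: $2,108.04 annually
Combined annual = $4,284.36
Per month = $4,284.36 ÷ 12 = $357.03
Required reserve = 1 × $357.03 = $357.03
Surplus = $575.84 − $357.03 = $218.81

$218.81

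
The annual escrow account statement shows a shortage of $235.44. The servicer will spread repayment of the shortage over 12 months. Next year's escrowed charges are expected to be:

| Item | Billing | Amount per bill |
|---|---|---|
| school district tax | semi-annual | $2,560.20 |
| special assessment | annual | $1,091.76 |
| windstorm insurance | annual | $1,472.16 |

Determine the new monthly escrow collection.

$659.98

School district tax = $2,560.20 × 2 = $5,120.40/yr
Special assessment = $1,091.76/yr
Windstorm insurance = $1,472.16/yr
Total annual escrow = $7,684.32
Base monthly escrow = $7,684.32 / 12 = $640.36
Shortage spread = $235.44 ÷ 12 = $19.62/mo
Adjusted monthly = $640.36 + $19.62 = $659.98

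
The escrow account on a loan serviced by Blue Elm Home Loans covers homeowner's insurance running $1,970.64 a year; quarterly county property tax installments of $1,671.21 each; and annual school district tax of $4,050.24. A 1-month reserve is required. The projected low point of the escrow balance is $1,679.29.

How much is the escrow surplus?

$620.48

Homeowner's insurance = $1,970.64/yr
County property tax = $1,671.21 × 4 = $6,684.84/yr
School district tax = $4,050.24/yr
Total per year = $1,970.64 + $6,684.84 + $4,050.24 = $12,705.72
Monthly = $12,705.72 / 12 = $1,058.81
Required cushion = 1 × $1,058.81 = $1,058.81
Excess over cushion: $1,679.29 − $1,058.81 = $620.48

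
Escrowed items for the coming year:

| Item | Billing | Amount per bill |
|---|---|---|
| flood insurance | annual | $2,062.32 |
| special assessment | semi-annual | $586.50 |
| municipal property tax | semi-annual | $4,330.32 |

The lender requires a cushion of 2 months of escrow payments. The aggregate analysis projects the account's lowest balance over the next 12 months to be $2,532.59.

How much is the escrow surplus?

Flood insurance — $2,062.32
Special assessment — $586.50 × 2 = $1,173.00
Municipal property tax — $4,330.32 × 2 = $8,660.64
Yearly total = $2,062.32 + $1,173.00 + $8,660.64 = $11,895.96
Monthly = $11,895.96 ÷ 12 = $991.33
Required reserve = 2 × $991.33 = $1,982.66
Excess over cushion: $2,532.59 − $1,982.66 = $549.93

$549.93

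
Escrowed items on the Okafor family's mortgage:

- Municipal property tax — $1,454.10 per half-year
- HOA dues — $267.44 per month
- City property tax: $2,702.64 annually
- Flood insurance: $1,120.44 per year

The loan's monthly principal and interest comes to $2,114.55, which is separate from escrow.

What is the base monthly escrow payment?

$828.38

Municipal property tax = $1,454.10 × 2 = $2,908.20 per year
HOA dues = $267.44 × 12 = $3,209.28 per year
City property tax = $2,702.64 per year
Flood insurance = $1,120.44 per year
Total annual escrow = $9,940.56
Monthly = $9,940.56 ÷ 12 = $828.38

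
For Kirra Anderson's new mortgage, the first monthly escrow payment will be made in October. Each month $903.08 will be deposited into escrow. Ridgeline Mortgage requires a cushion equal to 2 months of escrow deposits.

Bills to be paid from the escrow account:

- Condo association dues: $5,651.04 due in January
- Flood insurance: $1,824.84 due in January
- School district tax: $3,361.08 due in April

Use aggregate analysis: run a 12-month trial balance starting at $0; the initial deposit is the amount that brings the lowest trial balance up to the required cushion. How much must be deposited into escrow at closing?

Cushion = 2 × $903.08 = $1,806.16
Trial balance (start $0, +$903.08 each month, − disbursements):
  Oct: +$903.08 → $903.08
  Nov: +$903.08 → $1,806.16
  Dec: +$903.08 → $2,709.24
  Jan: +$903.08 − $7,475.88 → -$3,863.56
  Feb: +$903.08 → -$2,960.48
  Mar: +$903.08 → -$2,057.40
  Apr: +$903.08 − $3,361.08 → -$4,515.40
  May: +$903.08 → -$3,612.32
  Jun: +$903.08 → -$2,709.24
  Jul: +$903.08 → -$1,806.16
  Aug: +$903.08 → -$903.08
  Sep: +$903.08 → $0.00
Lowest trial balance = -$4,515.40 (Apr)
Initial deposit = cushion − low point = $1,806.16 − (-$4,515.40) = $6,321.56

$6,321.56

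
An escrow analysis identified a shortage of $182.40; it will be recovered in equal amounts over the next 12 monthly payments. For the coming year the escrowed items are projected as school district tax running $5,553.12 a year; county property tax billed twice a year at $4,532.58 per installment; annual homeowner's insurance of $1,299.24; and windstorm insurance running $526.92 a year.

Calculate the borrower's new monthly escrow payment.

School district tax: $5,553.12 per year
County property tax: $4,532.58 × 2 = $9,065.16 per year
Homeowner's insurance: $1,299.24 per year
Windstorm insurance: $526.92 per year
Yearly total = $5,553.12 + $9,065.16 + $1,299.24 + $526.92 = $16,444.44
Monthly escrow = $16,444.44 / 12 = $1,370.37
Shortage spread = $182.40 ÷ 12 = $15.20/mo
New monthly escrow = $1,370.37 + $15.20 = $1,385.57

$1,385.57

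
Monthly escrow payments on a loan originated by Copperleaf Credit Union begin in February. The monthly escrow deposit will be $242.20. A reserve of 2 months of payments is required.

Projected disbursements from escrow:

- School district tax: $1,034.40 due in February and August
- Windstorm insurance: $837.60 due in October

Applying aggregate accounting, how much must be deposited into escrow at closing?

$1,276.60

Cushion = 2 × $242.20 = $484.40
Trial balance (start $0, +$242.20 each month, − disbursements):
  Feb: +$242.20 − $1,034.40 → -$792.20
  Mar: +$242.20 → -$550.00
  Apr: +$242.20 → -$307.80
  May: +$242.20 → -$65.60
  Jun: +$242.20 → $176.60
  Jul: +$242.20 → $418.80
  Aug: +$242.20 − $1,034.40 → -$373.40
  Sep: +$242.20 → -$131.20
  Oct: +$242.20 − $837.60 → -$726.60
  Nov: +$242.20 → -$484.40
  Dec: +$242.20 → -$242.20
  Jan: +$242.20 → $0.00
Lowest trial balance = -$792.20 (Feb)
Initial deposit = cushion − low point = $484.40 − (-$792.20) = $1,276.60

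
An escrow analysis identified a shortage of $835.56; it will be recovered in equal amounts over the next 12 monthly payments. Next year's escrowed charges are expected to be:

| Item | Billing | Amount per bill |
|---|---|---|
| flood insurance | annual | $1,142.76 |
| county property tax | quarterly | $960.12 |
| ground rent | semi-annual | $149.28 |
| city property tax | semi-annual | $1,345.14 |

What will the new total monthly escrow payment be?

Flood insurance — $1,142.76 per year
County property tax — $960.12 × 4 = $3,840.48 per year
Ground rent — $149.28 × 2 = $298.56 per year
City property tax — $1,345.14 × 2 = $2,690.28 per year
Annual escrow total = $1,142.76 + $3,840.48 + $298.56 + $2,690.28 = $7,972.08
Monthly = $7,972.08 / 12 = $664.34
Shortage spread = $835.56 / 12 = $69.63/mo
Adjusted monthly = $664.34 + $69.63 = $733.97

$733.97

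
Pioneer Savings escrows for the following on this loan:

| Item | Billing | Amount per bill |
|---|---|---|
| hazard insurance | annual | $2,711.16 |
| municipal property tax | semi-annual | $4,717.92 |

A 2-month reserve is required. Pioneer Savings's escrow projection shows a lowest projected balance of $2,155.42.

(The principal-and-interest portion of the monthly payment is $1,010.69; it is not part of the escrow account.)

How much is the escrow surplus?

$130.92

Hazard insurance — $2,711.16 annually
Municipal property tax — $4,717.92 × 2 = $9,435.84 annually
Total per year = $12,147.00
Per month = $12,147.00 ÷ 12 = $1,012.25
Required cushion = 2 × $1,012.25 = $2,024.50
Surplus = $2,155.42 − $2,024.50 = $130.92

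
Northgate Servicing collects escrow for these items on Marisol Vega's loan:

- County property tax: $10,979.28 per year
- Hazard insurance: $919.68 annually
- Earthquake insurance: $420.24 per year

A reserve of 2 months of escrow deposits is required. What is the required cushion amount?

$2,053.20

County property tax — $10,979.28 per year
Hazard insurance — $919.68 per year
Earthquake insurance — $420.24 per year
Total annual escrow = $10,979.28 + $919.68 + $420.24 = $12,319.20
Monthly escrow = $12,319.20 ÷ 12 = $1,026.60
Cushion = 2 × $1,026.60 = $2,053.20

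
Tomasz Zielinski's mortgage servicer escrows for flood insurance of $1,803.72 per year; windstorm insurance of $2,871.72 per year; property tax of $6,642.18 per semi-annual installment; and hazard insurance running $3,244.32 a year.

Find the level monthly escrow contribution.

$1,767.01

Flood insurance: $1,803.72 per year
Windstorm insurance: $2,871.72 per year
Property tax: $6,642.18 × 2 = $13,284.36 per year
Hazard insurance: $3,244.32 per year
Annual escrow total = $1,803.72 + $2,871.72 + $13,284.36 + $3,244.32 = $21,204.12
Monthly escrow = $21,204.12 ÷ 12 = $1,767.01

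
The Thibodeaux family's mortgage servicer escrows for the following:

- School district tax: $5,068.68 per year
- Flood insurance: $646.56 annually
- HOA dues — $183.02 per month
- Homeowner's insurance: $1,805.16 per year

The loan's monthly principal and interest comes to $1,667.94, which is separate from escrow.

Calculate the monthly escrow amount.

$809.72

School district tax: $5,068.68/yr
Flood insurance: $646.56/yr
HOA dues: $183.02 × 12 = $2,196.24/yr
Homeowner's insurance: $1,805.16/yr
Combined annual = $5,068.68 + $646.56 + $2,196.24 + $1,805.16 = $9,716.64
Base monthly escrow = $9,716.64 / 12 = $809.72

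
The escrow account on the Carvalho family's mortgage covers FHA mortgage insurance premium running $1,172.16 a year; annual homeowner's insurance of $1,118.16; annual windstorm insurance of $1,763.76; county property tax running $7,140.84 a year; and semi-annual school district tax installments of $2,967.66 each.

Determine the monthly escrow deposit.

$1,427.52

FHA mortgage insurance premium = $1,172.16 annually
Homeowner's insurance = $1,118.16 annually
Windstorm insurance = $1,763.76 annually
County property tax = $7,140.84 annually
School district tax = $2,967.66 × 2 = $5,935.32 annually
Total per year = $1,172.16 + $1,118.16 + $1,763.76 + $7,140.84 + $5,935.32 = $17,130.24
Per month = $17,130.24 ÷ 12 = $1,427.52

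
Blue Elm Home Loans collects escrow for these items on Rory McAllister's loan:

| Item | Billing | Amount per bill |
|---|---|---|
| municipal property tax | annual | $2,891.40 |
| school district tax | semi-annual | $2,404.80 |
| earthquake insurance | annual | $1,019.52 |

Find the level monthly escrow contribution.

$726.71

Municipal property tax — $2,891.40
School district tax — $2,404.80 × 2 = $4,809.60
Earthquake insurance — $1,019.52
Combined annual = $2,891.40 + $4,809.60 + $1,019.52 = $8,720.52
Per month = $8,720.52 ÷ 12 = $726.71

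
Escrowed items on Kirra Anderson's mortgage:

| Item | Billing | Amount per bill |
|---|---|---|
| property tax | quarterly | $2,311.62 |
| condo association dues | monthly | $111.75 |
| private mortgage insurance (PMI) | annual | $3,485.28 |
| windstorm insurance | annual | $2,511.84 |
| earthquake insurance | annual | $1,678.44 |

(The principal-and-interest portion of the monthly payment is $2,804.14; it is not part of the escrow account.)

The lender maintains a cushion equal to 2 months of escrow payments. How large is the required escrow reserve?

Property tax: $2,311.62 × 4 = $9,246.48 annually
Condo association dues: $111.75 × 12 = $1,341.00 annually
Private mortgage insurance (PMI): $3,485.28 annually
Windstorm insurance: $2,511.84 annually
Earthquake insurance: $1,678.44 annually
Combined annual = $18,263.04
Base monthly escrow = $18,263.04 / 12 = $1,521.92
Reserve = 2 × $1,521.92 = $3,043.84

$3,043.84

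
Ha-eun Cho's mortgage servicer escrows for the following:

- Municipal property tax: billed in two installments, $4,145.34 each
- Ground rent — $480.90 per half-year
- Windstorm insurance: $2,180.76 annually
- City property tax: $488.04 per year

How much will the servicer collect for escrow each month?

$993.44

Municipal property tax = $4,145.34 × 2 = $8,290.68 annually
Ground rent = $480.90 × 2 = $961.80 annually
Windstorm insurance = $2,180.76 annually
City property tax = $488.04 annually
Total annual escrow = $8,290.68 + $961.80 + $2,180.76 + $488.04 = $11,921.28
Monthly = $11,921.28 / 12 = $993.44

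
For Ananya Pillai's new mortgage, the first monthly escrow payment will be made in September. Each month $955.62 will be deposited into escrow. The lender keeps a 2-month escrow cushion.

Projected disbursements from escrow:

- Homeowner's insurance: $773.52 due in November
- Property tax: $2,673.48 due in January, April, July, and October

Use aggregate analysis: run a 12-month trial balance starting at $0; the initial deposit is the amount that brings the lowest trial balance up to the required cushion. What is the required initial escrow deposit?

Cushion = 2 × $955.62 = $1,911.24
Trial balance (start $0, +$955.62 each month, − disbursements):
  Sep: +$955.62 → $955.62
  Oct: +$955.62 − $2,673.48 → -$762.24
  Nov: +$955.62 − $773.52 → -$580.14
  Dec: +$955.62 → $375.48
  Jan: +$955.62 − $2,673.48 → -$1,342.38
  Feb: +$955.62 → -$386.76
  Mar: +$955.62 → $568.86
  Apr: +$955.62 − $2,673.48 → -$1,149.00
  May: +$955.62 → -$193.38
  Jun: +$955.62 → $762.24
  Jul: +$955.62 − $2,673.48 → -$955.62
  Aug: +$955.62 → $0.00
Lowest trial balance = -$1,342.38 (Jan)
Initial deposit = cushion − low point = $1,911.24 − (-$1,342.38) = $3,253.62

$3,253.62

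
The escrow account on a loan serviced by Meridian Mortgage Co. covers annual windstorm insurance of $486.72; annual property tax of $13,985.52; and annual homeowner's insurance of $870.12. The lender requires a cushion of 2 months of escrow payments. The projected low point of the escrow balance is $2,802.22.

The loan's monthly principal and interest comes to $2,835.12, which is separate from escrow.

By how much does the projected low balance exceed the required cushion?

Windstorm insurance — $486.72
Property tax — $13,985.52
Homeowner's insurance — $870.12
Yearly total = $486.72 + $13,985.52 + $870.12 = $15,342.36
Per month = $15,342.36 / 12 = $1,278.53
Required cushion = 2 × $1,278.53 = $2,557.06
Excess over cushion: $2,802.22 − $2,557.06 = $245.16

$245.16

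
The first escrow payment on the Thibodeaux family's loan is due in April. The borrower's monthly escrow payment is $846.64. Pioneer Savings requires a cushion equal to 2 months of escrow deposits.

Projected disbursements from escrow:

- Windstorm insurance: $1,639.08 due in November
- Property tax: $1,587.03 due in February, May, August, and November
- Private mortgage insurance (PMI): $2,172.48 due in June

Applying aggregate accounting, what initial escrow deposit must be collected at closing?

Cushion = 2 × $846.64 = $1,693.28
Trial balance (start $0, +$846.64 each month, − disbursements):
  Apr: +$846.64 → $846.64
  May: +$846.64 − $1,587.03 → $106.25
  Jun: +$846.64 − $2,172.48 → -$1,219.59
  Jul: +$846.64 → -$372.95
  Aug: +$846.64 − $1,587.03 → -$1,113.34
  Sep: +$846.64 → -$266.70
  Oct: +$846.64 → $579.94
  Nov: +$846.64 − $3,226.11 → -$1,799.53
  Dec: +$846.64 → -$952.89
  Jan: +$846.64 → -$106.25
  Feb: +$846.64 − $1,587.03 → -$846.64
  Mar: +$846.64 → $0.00
Lowest trial balance = -$1,799.53 (Nov)
Initial deposit = cushion − low point = $1,693.28 − (-$1,799.53) = $3,492.81

$3,492.81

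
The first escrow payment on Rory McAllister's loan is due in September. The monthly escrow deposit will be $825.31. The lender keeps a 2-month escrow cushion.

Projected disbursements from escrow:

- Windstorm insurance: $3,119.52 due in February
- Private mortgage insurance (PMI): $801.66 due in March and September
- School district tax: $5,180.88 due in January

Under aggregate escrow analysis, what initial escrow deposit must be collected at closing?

$5,800.82

Cushion = 2 × $825.31 = $1,650.62
Trial balance (start $0, +$825.31 each month, − disbursements):
  Sep: +$825.31 − $801.66 → $23.65
  Oct: +$825.31 → $848.96
  Nov: +$825.31 → $1,674.27
  Dec: +$825.31 → $2,499.58
  Jan: +$825.31 − $5,180.88 → -$1,855.99
  Feb: +$825.31 − $3,119.52 → -$4,150.20
  Mar: +$825.31 − $801.66 → -$4,126.55
  Apr: +$825.31 → -$3,301.24
  May: +$825.31 → -$2,475.93
  Jun: +$825.31 → -$1,650.62
  Jul: +$825.31 → -$825.31
  Aug: +$825.31 → $0.00
Lowest trial balance = -$4,150.20 (Feb)
Initial deposit = cushion − low point = $1,650.62 − (-$4,150.20) = $5,800.82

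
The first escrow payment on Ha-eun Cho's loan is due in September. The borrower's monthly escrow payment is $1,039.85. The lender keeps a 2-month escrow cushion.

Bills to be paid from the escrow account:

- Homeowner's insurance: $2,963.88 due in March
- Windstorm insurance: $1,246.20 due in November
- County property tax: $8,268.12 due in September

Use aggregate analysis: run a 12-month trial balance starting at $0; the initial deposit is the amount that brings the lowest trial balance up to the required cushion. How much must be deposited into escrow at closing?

$9,307.97

Cushion = 2 × $1,039.85 = $2,079.70
Trial balance (start $0, +$1,039.85 each month, − disbursements):
  Sep: +$1,039.85 − $8,268.12 → -$7,228.27
  Oct: +$1,039.85 → -$6,188.42
  Nov: +$1,039.85 − $1,246.20 → -$6,394.77
  Dec: +$1,039.85 → -$5,354.92
  Jan: +$1,039.85 → -$4,315.07
  Feb: +$1,039.85 → -$3,275.22
  Mar: +$1,039.85 − $2,963.88 → -$5,199.25
  Apr: +$1,039.85 → -$4,159.40
  May: +$1,039.85 → -$3,119.55
  Jun: +$1,039.85 → -$2,079.70
  Jul: +$1,039.85 → -$1,039.85
  Aug: +$1,039.85 → $0.00
Lowest trial balance = -$7,228.27 (Sep)
Initial deposit = cushion − low point = $2,079.70 − (-$7,228.27) = $9,307.97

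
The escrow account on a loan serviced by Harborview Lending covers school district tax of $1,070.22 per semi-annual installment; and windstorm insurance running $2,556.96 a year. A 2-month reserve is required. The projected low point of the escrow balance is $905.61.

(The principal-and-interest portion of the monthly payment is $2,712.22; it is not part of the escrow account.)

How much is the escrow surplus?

$122.71

School district tax = $1,070.22 × 2 = $2,140.44 annually
Windstorm insurance = $2,556.96 annually
Total annual escrow = $2,140.44 + $2,556.96 = $4,697.40
Per month = $4,697.40 ÷ 12 = $391.45
Required reserve = 2 × $391.45 = $782.90
Surplus = $905.61 − $782.90 = $122.71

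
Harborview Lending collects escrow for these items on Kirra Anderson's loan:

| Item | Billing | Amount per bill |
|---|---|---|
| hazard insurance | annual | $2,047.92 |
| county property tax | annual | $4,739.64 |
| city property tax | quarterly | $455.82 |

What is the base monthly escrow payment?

$717.57

Hazard insurance: $2,047.92
County property tax: $4,739.64
City property tax: $455.82 × 4 = $1,823.28
Combined annual = $2,047.92 + $4,739.64 + $1,823.28 = $8,610.84
Monthly = $8,610.84 ÷ 12 = $717.57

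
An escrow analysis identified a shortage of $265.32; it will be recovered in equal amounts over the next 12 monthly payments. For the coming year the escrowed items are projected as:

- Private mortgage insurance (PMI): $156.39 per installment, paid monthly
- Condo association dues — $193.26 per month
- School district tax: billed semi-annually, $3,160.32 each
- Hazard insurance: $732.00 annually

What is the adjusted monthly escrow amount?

$959.48

Private mortgage insurance (PMI) = $156.39 × 12 = $1,876.68
Condo association dues = $193.26 × 12 = $2,319.12
School district tax = $3,160.32 × 2 = $6,320.64
Hazard insurance = $732.00
Combined annual = $1,876.68 + $2,319.12 + $6,320.64 + $732.00 = $11,248.44
Base monthly escrow = $11,248.44 ÷ 12 = $937.37
Monthly shortage recovery: $265.32 ÷ 12 = $22.11
New monthly escrow = $937.37 + $22.11 = $959.48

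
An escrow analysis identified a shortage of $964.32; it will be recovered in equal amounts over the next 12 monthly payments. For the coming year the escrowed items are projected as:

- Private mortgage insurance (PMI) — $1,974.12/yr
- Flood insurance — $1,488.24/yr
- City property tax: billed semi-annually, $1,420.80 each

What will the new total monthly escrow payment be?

Private mortgage insurance (PMI) — $1,974.12
Flood insurance — $1,488.24
City property tax — $1,420.80 × 2 = $2,841.60
Combined annual = $1,974.12 + $1,488.24 + $2,841.60 = $6,303.96
Base monthly escrow = $6,303.96 ÷ 12 = $525.33
Shortage spread = $964.32 ÷ 12 = $80.36/mo
Adjusted monthly = $525.33 + $80.36 = $605.69

$605.69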